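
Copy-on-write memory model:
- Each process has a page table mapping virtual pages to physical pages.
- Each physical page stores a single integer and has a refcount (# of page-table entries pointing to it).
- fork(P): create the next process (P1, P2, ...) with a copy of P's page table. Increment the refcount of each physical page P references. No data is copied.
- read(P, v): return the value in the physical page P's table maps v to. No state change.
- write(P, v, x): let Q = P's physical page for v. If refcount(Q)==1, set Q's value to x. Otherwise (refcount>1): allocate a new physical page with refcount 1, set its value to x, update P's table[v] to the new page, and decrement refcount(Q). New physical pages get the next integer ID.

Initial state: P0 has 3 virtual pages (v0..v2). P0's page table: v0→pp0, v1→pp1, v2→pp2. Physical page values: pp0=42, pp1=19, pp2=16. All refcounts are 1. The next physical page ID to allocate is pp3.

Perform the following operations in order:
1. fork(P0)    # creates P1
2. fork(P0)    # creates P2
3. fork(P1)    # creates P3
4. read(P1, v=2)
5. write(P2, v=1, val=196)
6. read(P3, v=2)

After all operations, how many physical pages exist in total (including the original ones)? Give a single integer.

Op 1: fork(P0) -> P1. 3 ppages; refcounts: pp0:2 pp1:2 pp2:2
Op 2: fork(P0) -> P2. 3 ppages; refcounts: pp0:3 pp1:3 pp2:3
Op 3: fork(P1) -> P3. 3 ppages; refcounts: pp0:4 pp1:4 pp2:4
Op 4: read(P1, v2) -> 16. No state change.
Op 5: write(P2, v1, 196). refcount(pp1)=4>1 -> COPY to pp3. 4 ppages; refcounts: pp0:4 pp1:3 pp2:4 pp3:1
Op 6: read(P3, v2) -> 16. No state change.

Answer: 4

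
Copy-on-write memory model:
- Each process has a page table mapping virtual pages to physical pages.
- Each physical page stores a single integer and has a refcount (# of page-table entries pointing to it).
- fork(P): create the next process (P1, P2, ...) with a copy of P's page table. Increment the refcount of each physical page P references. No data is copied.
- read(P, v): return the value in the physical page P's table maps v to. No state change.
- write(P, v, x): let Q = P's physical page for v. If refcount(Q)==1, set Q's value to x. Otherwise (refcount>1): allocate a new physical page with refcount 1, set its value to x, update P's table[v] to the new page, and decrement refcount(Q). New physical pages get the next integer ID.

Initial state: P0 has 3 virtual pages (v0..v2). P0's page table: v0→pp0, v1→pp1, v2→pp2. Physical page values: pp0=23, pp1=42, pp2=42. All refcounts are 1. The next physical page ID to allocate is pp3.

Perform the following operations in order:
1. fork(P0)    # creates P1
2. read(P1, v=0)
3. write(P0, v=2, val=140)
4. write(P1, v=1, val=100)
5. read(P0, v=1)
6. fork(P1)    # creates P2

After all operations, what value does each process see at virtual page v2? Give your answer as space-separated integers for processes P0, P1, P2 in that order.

Op 1: fork(P0) -> P1. 3 ppages; refcounts: pp0:2 pp1:2 pp2:2
Op 2: read(P1, v0) -> 23. No state change.
Op 3: write(P0, v2, 140). refcount(pp2)=2>1 -> COPY to pp3. 4 ppages; refcounts: pp0:2 pp1:2 pp2:1 pp3:1
Op 4: write(P1, v1, 100). refcount(pp1)=2>1 -> COPY to pp4. 5 ppages; refcounts: pp0:2 pp1:1 pp2:1 pp3:1 pp4:1
Op 5: read(P0, v1) -> 42. No state change.
Op 6: fork(P1) -> P2. 5 ppages; refcounts: pp0:3 pp1:1 pp2:2 pp3:1 pp4:2
P0: v2 -> pp3 = 140
P1: v2 -> pp2 = 42
P2: v2 -> pp2 = 42

Answer: 140 42 42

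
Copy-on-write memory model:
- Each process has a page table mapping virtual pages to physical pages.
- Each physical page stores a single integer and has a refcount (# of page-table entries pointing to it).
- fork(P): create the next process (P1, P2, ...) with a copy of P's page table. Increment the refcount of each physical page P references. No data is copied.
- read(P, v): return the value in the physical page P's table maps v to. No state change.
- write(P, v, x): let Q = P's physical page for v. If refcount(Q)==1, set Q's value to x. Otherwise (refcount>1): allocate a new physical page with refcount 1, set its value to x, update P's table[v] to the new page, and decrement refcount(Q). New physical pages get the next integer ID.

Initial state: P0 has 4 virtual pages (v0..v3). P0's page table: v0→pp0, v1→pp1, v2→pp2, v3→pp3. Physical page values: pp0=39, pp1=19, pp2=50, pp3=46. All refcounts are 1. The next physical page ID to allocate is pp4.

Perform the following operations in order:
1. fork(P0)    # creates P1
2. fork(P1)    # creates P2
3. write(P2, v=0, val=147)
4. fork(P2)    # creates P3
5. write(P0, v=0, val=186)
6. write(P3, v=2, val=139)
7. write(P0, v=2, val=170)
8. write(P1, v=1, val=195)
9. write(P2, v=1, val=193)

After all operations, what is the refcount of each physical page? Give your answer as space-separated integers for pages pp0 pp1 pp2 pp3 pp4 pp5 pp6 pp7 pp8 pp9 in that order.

Op 1: fork(P0) -> P1. 4 ppages; refcounts: pp0:2 pp1:2 pp2:2 pp3:2
Op 2: fork(P1) -> P2. 4 ppages; refcounts: pp0:3 pp1:3 pp2:3 pp3:3
Op 3: write(P2, v0, 147). refcount(pp0)=3>1 -> COPY to pp4. 5 ppages; refcounts: pp0:2 pp1:3 pp2:3 pp3:3 pp4:1
Op 4: fork(P2) -> P3. 5 ppages; refcounts: pp0:2 pp1:4 pp2:4 pp3:4 pp4:2
Op 5: write(P0, v0, 186). refcount(pp0)=2>1 -> COPY to pp5. 6 ppages; refcounts: pp0:1 pp1:4 pp2:4 pp3:4 pp4:2 pp5:1
Op 6: write(P3, v2, 139). refcount(pp2)=4>1 -> COPY to pp6. 7 ppages; refcounts: pp0:1 pp1:4 pp2:3 pp3:4 pp4:2 pp5:1 pp6:1
Op 7: write(P0, v2, 170). refcount(pp2)=3>1 -> COPY to pp7. 8 ppages; refcounts: pp0:1 pp1:4 pp2:2 pp3:4 pp4:2 pp5:1 pp6:1 pp7:1
Op 8: write(P1, v1, 195). refcount(pp1)=4>1 -> COPY to pp8. 9 ppages; refcounts: pp0:1 pp1:3 pp2:2 pp3:4 pp4:2 pp5:1 pp6:1 pp7:1 pp8:1
Op 9: write(P2, v1, 193). refcount(pp1)=3>1 -> COPY to pp9. 10 ppages; refcounts: pp0:1 pp1:2 pp2:2 pp3:4 pp4:2 pp5:1 pp6:1 pp7:1 pp8:1 pp9:1

Answer: 1 2 2 4 2 1 1 1 1 1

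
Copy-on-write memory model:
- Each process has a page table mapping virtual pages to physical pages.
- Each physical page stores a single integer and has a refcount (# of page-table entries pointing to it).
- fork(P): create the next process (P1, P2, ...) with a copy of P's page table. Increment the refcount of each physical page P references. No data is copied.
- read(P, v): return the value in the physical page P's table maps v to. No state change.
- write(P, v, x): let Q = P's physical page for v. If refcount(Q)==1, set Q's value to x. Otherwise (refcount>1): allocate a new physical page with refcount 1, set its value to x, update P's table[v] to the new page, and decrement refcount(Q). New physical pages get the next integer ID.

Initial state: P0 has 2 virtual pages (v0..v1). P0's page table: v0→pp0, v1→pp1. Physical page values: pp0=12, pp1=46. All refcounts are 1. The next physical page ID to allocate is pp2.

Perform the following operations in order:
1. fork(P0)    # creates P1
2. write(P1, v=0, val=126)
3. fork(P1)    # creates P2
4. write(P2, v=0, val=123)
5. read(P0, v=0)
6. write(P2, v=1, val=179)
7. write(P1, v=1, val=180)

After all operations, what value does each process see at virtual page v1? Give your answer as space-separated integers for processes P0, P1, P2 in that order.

Op 1: fork(P0) -> P1. 2 ppages; refcounts: pp0:2 pp1:2
Op 2: write(P1, v0, 126). refcount(pp0)=2>1 -> COPY to pp2. 3 ppages; refcounts: pp0:1 pp1:2 pp2:1
Op 3: fork(P1) -> P2. 3 ppages; refcounts: pp0:1 pp1:3 pp2:2
Op 4: write(P2, v0, 123). refcount(pp2)=2>1 -> COPY to pp3. 4 ppages; refcounts: pp0:1 pp1:3 pp2:1 pp3:1
Op 5: read(P0, v0) -> 12. No state change.
Op 6: write(P2, v1, 179). refcount(pp1)=3>1 -> COPY to pp4. 5 ppages; refcounts: pp0:1 pp1:2 pp2:1 pp3:1 pp4:1
Op 7: write(P1, v1, 180). refcount(pp1)=2>1 -> COPY to pp5. 6 ppages; refcounts: pp0:1 pp1:1 pp2:1 pp3:1 pp4:1 pp5:1
P0: v1 -> pp1 = 46
P1: v1 -> pp5 = 180
P2: v1 -> pp4 = 179

Answer: 46 180 179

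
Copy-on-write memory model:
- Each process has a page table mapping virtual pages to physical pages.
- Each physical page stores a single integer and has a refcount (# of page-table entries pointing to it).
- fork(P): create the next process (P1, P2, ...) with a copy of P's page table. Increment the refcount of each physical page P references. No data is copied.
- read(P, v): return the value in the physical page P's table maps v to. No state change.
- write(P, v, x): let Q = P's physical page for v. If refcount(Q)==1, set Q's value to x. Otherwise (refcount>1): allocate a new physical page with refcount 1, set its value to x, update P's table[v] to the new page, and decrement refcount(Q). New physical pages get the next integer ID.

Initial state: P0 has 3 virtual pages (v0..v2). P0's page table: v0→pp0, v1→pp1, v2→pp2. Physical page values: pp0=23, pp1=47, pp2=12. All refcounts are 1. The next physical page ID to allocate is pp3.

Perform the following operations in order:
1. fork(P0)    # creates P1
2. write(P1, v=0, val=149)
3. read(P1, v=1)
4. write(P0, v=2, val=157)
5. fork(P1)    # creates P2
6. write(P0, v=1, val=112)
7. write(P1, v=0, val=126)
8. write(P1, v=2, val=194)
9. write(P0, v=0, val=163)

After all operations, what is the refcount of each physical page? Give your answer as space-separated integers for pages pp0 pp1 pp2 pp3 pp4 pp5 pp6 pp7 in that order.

Op 1: fork(P0) -> P1. 3 ppages; refcounts: pp0:2 pp1:2 pp2:2
Op 2: write(P1, v0, 149). refcount(pp0)=2>1 -> COPY to pp3. 4 ppages; refcounts: pp0:1 pp1:2 pp2:2 pp3:1
Op 3: read(P1, v1) -> 47. No state change.
Op 4: write(P0, v2, 157). refcount(pp2)=2>1 -> COPY to pp4. 5 ppages; refcounts: pp0:1 pp1:2 pp2:1 pp3:1 pp4:1
Op 5: fork(P1) -> P2. 5 ppages; refcounts: pp0:1 pp1:3 pp2:2 pp3:2 pp4:1
Op 6: write(P0, v1, 112). refcount(pp1)=3>1 -> COPY to pp5. 6 ppages; refcounts: pp0:1 pp1:2 pp2:2 pp3:2 pp4:1 pp5:1
Op 7: write(P1, v0, 126). refcount(pp3)=2>1 -> COPY to pp6. 7 ppages; refcounts: pp0:1 pp1:2 pp2:2 pp3:1 pp4:1 pp5:1 pp6:1
Op 8: write(P1, v2, 194). refcount(pp2)=2>1 -> COPY to pp7. 8 ppages; refcounts: pp0:1 pp1:2 pp2:1 pp3:1 pp4:1 pp5:1 pp6:1 pp7:1
Op 9: write(P0, v0, 163). refcount(pp0)=1 -> write in place. 8 ppages; refcounts: pp0:1 pp1:2 pp2:1 pp3:1 pp4:1 pp5:1 pp6:1 pp7:1

Answer: 1 2 1 1 1 1 1 1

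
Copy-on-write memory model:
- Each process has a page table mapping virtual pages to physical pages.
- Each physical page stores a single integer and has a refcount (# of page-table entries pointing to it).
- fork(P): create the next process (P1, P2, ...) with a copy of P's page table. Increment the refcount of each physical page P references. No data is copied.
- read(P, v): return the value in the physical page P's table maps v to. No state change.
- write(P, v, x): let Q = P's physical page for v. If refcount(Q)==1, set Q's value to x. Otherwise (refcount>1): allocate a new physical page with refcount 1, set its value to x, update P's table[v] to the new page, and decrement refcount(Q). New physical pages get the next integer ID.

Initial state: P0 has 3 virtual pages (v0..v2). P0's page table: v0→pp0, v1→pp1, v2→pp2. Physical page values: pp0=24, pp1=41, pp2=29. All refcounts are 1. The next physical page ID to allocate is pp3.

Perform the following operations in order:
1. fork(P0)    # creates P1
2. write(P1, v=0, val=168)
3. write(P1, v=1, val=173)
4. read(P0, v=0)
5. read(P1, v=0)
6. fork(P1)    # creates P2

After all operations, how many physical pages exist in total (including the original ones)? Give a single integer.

Answer: 5

Derivation:
Op 1: fork(P0) -> P1. 3 ppages; refcounts: pp0:2 pp1:2 pp2:2
Op 2: write(P1, v0, 168). refcount(pp0)=2>1 -> COPY to pp3. 4 ppages; refcounts: pp0:1 pp1:2 pp2:2 pp3:1
Op 3: write(P1, v1, 173). refcount(pp1)=2>1 -> COPY to pp4. 5 ppages; refcounts: pp0:1 pp1:1 pp2:2 pp3:1 pp4:1
Op 4: read(P0, v0) -> 24. No state change.
Op 5: read(P1, v0) -> 168. No state change.
Op 6: fork(P1) -> P2. 5 ppages; refcounts: pp0:1 pp1:1 pp2:3 pp3:2 pp4:2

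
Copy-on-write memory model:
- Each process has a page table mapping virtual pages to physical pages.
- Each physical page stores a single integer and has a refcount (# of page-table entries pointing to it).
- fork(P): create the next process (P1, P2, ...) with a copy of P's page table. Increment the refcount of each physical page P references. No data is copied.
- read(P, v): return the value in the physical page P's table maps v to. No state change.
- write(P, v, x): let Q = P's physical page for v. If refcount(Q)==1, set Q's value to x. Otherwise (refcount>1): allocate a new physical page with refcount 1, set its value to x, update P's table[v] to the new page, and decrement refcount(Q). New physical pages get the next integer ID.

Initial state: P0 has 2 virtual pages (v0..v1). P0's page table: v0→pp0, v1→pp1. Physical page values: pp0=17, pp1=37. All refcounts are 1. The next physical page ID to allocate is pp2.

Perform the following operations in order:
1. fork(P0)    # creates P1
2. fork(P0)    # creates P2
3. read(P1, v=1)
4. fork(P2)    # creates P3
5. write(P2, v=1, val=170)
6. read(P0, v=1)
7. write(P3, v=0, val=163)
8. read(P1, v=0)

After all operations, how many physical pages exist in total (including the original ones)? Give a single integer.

Op 1: fork(P0) -> P1. 2 ppages; refcounts: pp0:2 pp1:2
Op 2: fork(P0) -> P2. 2 ppages; refcounts: pp0:3 pp1:3
Op 3: read(P1, v1) -> 37. No state change.
Op 4: fork(P2) -> P3. 2 ppages; refcounts: pp0:4 pp1:4
Op 5: write(P2, v1, 170). refcount(pp1)=4>1 -> COPY to pp2. 3 ppages; refcounts: pp0:4 pp1:3 pp2:1
Op 6: read(P0, v1) -> 37. No state change.
Op 7: write(P3, v0, 163). refcount(pp0)=4>1 -> COPY to pp3. 4 ppages; refcounts: pp0:3 pp1:3 pp2:1 pp3:1
Op 8: read(P1, v0) -> 17. No state change.

Answer: 4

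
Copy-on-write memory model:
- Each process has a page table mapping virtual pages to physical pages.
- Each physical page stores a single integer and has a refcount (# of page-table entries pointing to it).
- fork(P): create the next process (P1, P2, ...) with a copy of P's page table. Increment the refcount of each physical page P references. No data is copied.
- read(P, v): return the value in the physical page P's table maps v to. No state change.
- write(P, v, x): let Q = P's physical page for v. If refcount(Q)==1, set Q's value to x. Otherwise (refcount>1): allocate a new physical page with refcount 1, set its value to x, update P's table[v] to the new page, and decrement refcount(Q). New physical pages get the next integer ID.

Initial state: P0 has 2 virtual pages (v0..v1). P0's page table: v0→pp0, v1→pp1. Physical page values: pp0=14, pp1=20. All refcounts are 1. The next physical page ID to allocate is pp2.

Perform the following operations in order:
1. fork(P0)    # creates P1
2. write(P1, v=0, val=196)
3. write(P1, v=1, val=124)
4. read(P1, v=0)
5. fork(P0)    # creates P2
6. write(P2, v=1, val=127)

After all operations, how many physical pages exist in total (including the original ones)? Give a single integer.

Op 1: fork(P0) -> P1. 2 ppages; refcounts: pp0:2 pp1:2
Op 2: write(P1, v0, 196). refcount(pp0)=2>1 -> COPY to pp2. 3 ppages; refcounts: pp0:1 pp1:2 pp2:1
Op 3: write(P1, v1, 124). refcount(pp1)=2>1 -> COPY to pp3. 4 ppages; refcounts: pp0:1 pp1:1 pp2:1 pp3:1
Op 4: read(P1, v0) -> 196. No state change.
Op 5: fork(P0) -> P2. 4 ppages; refcounts: pp0:2 pp1:2 pp2:1 pp3:1
Op 6: write(P2, v1, 127). refcount(pp1)=2>1 -> COPY to pp4. 5 ppages; refcounts: pp0:2 pp1:1 pp2:1 pp3:1 pp4:1

Answer: 5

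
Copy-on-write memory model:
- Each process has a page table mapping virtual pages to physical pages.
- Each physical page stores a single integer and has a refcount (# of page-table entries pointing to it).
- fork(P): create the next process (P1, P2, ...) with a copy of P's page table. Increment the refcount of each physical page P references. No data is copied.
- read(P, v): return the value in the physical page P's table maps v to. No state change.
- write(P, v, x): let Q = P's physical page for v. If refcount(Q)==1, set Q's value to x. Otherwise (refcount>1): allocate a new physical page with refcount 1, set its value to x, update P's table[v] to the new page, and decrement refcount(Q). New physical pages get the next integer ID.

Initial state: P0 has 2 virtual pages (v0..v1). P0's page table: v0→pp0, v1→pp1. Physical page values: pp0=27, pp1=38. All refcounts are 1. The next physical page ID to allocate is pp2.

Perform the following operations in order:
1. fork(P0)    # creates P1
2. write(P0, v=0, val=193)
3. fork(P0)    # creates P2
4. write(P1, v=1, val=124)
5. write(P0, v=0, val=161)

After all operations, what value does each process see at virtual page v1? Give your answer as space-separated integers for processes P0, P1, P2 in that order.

Answer: 38 124 38

Derivation:
Op 1: fork(P0) -> P1. 2 ppages; refcounts: pp0:2 pp1:2
Op 2: write(P0, v0, 193). refcount(pp0)=2>1 -> COPY to pp2. 3 ppages; refcounts: pp0:1 pp1:2 pp2:1
Op 3: fork(P0) -> P2. 3 ppages; refcounts: pp0:1 pp1:3 pp2:2
Op 4: write(P1, v1, 124). refcount(pp1)=3>1 -> COPY to pp3. 4 ppages; refcounts: pp0:1 pp1:2 pp2:2 pp3:1
Op 5: write(P0, v0, 161). refcount(pp2)=2>1 -> COPY to pp4. 5 ppages; refcounts: pp0:1 pp1:2 pp2:1 pp3:1 pp4:1
P0: v1 -> pp1 = 38
P1: v1 -> pp3 = 124
P2: v1 -> pp1 = 38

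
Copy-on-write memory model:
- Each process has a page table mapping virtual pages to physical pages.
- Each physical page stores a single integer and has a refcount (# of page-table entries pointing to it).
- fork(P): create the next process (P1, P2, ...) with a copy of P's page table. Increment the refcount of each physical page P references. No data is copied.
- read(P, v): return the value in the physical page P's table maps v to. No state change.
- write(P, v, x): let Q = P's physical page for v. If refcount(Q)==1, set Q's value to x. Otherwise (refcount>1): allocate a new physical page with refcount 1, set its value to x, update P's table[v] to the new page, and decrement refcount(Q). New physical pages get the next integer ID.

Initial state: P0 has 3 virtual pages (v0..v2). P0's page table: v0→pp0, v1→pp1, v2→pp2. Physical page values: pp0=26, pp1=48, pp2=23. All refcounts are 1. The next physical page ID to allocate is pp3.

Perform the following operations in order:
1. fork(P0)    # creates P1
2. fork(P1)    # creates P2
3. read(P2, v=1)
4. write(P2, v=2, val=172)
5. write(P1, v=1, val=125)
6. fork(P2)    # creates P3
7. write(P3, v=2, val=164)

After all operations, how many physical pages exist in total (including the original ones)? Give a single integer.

Op 1: fork(P0) -> P1. 3 ppages; refcounts: pp0:2 pp1:2 pp2:2
Op 2: fork(P1) -> P2. 3 ppages; refcounts: pp0:3 pp1:3 pp2:3
Op 3: read(P2, v1) -> 48. No state change.
Op 4: write(P2, v2, 172). refcount(pp2)=3>1 -> COPY to pp3. 4 ppages; refcounts: pp0:3 pp1:3 pp2:2 pp3:1
Op 5: write(P1, v1, 125). refcount(pp1)=3>1 -> COPY to pp4. 5 ppages; refcounts: pp0:3 pp1:2 pp2:2 pp3:1 pp4:1
Op 6: fork(P2) -> P3. 5 ppages; refcounts: pp0:4 pp1:3 pp2:2 pp3:2 pp4:1
Op 7: write(P3, v2, 164). refcount(pp3)=2>1 -> COPY to pp5. 6 ppages; refcounts: pp0:4 pp1:3 pp2:2 pp3:1 pp4:1 pp5:1

Answer: 6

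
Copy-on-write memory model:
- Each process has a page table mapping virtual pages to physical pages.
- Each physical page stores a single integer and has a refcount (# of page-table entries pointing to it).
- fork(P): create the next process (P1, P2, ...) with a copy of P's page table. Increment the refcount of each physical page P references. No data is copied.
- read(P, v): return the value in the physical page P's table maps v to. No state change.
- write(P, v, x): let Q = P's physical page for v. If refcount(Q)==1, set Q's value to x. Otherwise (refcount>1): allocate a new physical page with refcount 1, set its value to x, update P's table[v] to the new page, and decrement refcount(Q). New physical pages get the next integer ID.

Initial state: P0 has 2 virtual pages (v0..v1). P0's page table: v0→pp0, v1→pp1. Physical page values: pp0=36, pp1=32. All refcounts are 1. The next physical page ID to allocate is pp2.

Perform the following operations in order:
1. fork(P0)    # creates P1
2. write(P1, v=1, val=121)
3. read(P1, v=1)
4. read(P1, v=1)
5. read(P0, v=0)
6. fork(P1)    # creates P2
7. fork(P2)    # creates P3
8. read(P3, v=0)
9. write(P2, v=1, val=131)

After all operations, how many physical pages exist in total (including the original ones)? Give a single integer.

Op 1: fork(P0) -> P1. 2 ppages; refcounts: pp0:2 pp1:2
Op 2: write(P1, v1, 121). refcount(pp1)=2>1 -> COPY to pp2. 3 ppages; refcounts: pp0:2 pp1:1 pp2:1
Op 3: read(P1, v1) -> 121. No state change.
Op 4: read(P1, v1) -> 121. No state change.
Op 5: read(P0, v0) -> 36. No state change.
Op 6: fork(P1) -> P2. 3 ppages; refcounts: pp0:3 pp1:1 pp2:2
Op 7: fork(P2) -> P3. 3 ppages; refcounts: pp0:4 pp1:1 pp2:3
Op 8: read(P3, v0) -> 36. No state change.
Op 9: write(P2, v1, 131). refcount(pp2)=3>1 -> COPY to pp3. 4 ppages; refcounts: pp0:4 pp1:1 pp2:2 pp3:1

Answer: 4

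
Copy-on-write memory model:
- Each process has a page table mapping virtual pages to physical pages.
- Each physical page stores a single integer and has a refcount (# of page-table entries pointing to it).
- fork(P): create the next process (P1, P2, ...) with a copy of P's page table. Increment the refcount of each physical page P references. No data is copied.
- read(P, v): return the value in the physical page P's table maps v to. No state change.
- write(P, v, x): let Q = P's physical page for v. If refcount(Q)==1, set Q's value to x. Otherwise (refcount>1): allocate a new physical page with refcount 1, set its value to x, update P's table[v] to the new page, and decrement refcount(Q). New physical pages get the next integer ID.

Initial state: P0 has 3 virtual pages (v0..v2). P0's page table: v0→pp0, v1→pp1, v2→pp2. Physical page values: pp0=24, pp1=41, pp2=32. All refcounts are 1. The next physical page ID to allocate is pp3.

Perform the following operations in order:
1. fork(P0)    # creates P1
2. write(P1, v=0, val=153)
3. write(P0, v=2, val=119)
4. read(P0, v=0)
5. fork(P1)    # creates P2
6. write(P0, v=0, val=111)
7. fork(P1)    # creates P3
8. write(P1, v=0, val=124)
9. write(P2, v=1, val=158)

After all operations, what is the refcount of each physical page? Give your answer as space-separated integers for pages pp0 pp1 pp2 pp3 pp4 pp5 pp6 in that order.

Answer: 1 3 3 2 1 1 1

Derivation:
Op 1: fork(P0) -> P1. 3 ppages; refcounts: pp0:2 pp1:2 pp2:2
Op 2: write(P1, v0, 153). refcount(pp0)=2>1 -> COPY to pp3. 4 ppages; refcounts: pp0:1 pp1:2 pp2:2 pp3:1
Op 3: write(P0, v2, 119). refcount(pp2)=2>1 -> COPY to pp4. 5 ppages; refcounts: pp0:1 pp1:2 pp2:1 pp3:1 pp4:1
Op 4: read(P0, v0) -> 24. No state change.
Op 5: fork(P1) -> P2. 5 ppages; refcounts: pp0:1 pp1:3 pp2:2 pp3:2 pp4:1
Op 6: write(P0, v0, 111). refcount(pp0)=1 -> write in place. 5 ppages; refcounts: pp0:1 pp1:3 pp2:2 pp3:2 pp4:1
Op 7: fork(P1) -> P3. 5 ppages; refcounts: pp0:1 pp1:4 pp2:3 pp3:3 pp4:1
Op 8: write(P1, v0, 124). refcount(pp3)=3>1 -> COPY to pp5. 6 ppages; refcounts: pp0:1 pp1:4 pp2:3 pp3:2 pp4:1 pp5:1
Op 9: write(P2, v1, 158). refcount(pp1)=4>1 -> COPY to pp6. 7 ppages; refcounts: pp0:1 pp1:3 pp2:3 pp3:2 pp4:1 pp5:1 pp6:1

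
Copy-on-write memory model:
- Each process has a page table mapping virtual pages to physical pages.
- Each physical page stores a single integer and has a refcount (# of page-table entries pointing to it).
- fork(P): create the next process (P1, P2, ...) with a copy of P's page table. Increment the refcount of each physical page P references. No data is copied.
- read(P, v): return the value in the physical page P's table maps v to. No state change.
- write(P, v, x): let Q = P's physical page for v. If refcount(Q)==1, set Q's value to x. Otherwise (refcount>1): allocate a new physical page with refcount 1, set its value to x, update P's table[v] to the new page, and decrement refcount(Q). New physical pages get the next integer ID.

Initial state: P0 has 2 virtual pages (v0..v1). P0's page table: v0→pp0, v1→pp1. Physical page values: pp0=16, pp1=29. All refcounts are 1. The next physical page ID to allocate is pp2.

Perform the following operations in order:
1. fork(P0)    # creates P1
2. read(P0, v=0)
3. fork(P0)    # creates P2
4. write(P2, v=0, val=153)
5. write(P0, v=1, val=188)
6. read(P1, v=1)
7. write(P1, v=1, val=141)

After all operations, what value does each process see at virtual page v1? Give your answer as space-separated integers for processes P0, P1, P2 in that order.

Answer: 188 141 29

Derivation:
Op 1: fork(P0) -> P1. 2 ppages; refcounts: pp0:2 pp1:2
Op 2: read(P0, v0) -> 16. No state change.
Op 3: fork(P0) -> P2. 2 ppages; refcounts: pp0:3 pp1:3
Op 4: write(P2, v0, 153). refcount(pp0)=3>1 -> COPY to pp2. 3 ppages; refcounts: pp0:2 pp1:3 pp2:1
Op 5: write(P0, v1, 188). refcount(pp1)=3>1 -> COPY to pp3. 4 ppages; refcounts: pp0:2 pp1:2 pp2:1 pp3:1
Op 6: read(P1, v1) -> 29. No state change.
Op 7: write(P1, v1, 141). refcount(pp1)=2>1 -> COPY to pp4. 5 ppages; refcounts: pp0:2 pp1:1 pp2:1 pp3:1 pp4:1
P0: v1 -> pp3 = 188
P1: v1 -> pp4 = 141
P2: v1 -> pp1 = 29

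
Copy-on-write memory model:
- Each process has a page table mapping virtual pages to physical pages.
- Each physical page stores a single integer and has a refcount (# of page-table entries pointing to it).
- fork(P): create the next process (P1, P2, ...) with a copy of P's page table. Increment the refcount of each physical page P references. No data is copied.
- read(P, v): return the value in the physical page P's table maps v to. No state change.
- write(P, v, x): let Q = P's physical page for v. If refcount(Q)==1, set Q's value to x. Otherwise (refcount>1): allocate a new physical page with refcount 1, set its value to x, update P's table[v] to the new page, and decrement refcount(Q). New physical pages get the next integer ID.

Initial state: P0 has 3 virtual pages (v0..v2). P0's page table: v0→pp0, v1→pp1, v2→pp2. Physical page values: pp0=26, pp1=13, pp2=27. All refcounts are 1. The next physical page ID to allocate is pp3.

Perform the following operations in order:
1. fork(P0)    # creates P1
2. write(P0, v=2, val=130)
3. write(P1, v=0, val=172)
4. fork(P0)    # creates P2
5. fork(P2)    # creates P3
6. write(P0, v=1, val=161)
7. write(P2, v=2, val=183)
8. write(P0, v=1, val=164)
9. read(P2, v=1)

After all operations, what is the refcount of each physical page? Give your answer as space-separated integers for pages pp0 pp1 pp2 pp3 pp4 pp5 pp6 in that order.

Answer: 3 3 1 2 1 1 1

Derivation:
Op 1: fork(P0) -> P1. 3 ppages; refcounts: pp0:2 pp1:2 pp2:2
Op 2: write(P0, v2, 130). refcount(pp2)=2>1 -> COPY to pp3. 4 ppages; refcounts: pp0:2 pp1:2 pp2:1 pp3:1
Op 3: write(P1, v0, 172). refcount(pp0)=2>1 -> COPY to pp4. 5 ppages; refcounts: pp0:1 pp1:2 pp2:1 pp3:1 pp4:1
Op 4: fork(P0) -> P2. 5 ppages; refcounts: pp0:2 pp1:3 pp2:1 pp3:2 pp4:1
Op 5: fork(P2) -> P3. 5 ppages; refcounts: pp0:3 pp1:4 pp2:1 pp3:3 pp4:1
Op 6: write(P0, v1, 161). refcount(pp1)=4>1 -> COPY to pp5. 6 ppages; refcounts: pp0:3 pp1:3 pp2:1 pp3:3 pp4:1 pp5:1
Op 7: write(P2, v2, 183). refcount(pp3)=3>1 -> COPY to pp6. 7 ppages; refcounts: pp0:3 pp1:3 pp2:1 pp3:2 pp4:1 pp5:1 pp6:1
Op 8: write(P0, v1, 164). refcount(pp5)=1 -> write in place. 7 ppages; refcounts: pp0:3 pp1:3 pp2:1 pp3:2 pp4:1 pp5:1 pp6:1
Op 9: read(P2, v1) -> 13. No state change.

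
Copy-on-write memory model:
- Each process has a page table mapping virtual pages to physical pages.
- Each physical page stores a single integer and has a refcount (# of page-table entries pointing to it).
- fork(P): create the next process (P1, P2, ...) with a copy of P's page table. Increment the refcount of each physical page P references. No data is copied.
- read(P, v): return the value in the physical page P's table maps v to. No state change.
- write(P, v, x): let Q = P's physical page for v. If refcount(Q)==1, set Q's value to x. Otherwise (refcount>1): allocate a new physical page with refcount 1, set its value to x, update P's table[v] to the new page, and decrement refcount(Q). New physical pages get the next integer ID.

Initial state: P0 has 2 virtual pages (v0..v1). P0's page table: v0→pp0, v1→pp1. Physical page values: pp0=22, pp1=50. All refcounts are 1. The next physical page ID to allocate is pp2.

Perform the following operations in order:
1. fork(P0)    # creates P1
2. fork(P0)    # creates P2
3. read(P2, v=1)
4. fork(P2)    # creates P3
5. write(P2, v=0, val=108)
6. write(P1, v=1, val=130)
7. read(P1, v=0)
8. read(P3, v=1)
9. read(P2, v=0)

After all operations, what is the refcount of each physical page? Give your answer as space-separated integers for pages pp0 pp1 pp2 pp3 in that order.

Answer: 3 3 1 1

Derivation:
Op 1: fork(P0) -> P1. 2 ppages; refcounts: pp0:2 pp1:2
Op 2: fork(P0) -> P2. 2 ppages; refcounts: pp0:3 pp1:3
Op 3: read(P2, v1) -> 50. No state change.
Op 4: fork(P2) -> P3. 2 ppages; refcounts: pp0:4 pp1:4
Op 5: write(P2, v0, 108). refcount(pp0)=4>1 -> COPY to pp2. 3 ppages; refcounts: pp0:3 pp1:4 pp2:1
Op 6: write(P1, v1, 130). refcount(pp1)=4>1 -> COPY to pp3. 4 ppages; refcounts: pp0:3 pp1:3 pp2:1 pp3:1
Op 7: read(P1, v0) -> 22. No state change.
Op 8: read(P3, v1) -> 50. No state change.
Op 9: read(P2, v0) -> 108. No state change.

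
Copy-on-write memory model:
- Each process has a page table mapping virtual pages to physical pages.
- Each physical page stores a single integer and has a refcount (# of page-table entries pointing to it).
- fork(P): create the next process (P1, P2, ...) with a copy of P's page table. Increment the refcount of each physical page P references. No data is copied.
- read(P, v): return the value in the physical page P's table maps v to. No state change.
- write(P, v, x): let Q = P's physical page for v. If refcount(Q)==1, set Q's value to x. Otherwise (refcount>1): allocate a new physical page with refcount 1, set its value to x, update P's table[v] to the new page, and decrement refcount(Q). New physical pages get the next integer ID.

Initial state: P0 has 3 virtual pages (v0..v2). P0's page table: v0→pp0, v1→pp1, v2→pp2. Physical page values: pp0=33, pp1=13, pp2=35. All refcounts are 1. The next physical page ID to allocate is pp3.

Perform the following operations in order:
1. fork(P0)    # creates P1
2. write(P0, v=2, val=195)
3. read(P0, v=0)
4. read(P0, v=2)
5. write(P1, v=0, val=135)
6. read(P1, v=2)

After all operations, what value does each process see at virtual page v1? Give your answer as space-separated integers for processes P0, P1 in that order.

Op 1: fork(P0) -> P1. 3 ppages; refcounts: pp0:2 pp1:2 pp2:2
Op 2: write(P0, v2, 195). refcount(pp2)=2>1 -> COPY to pp3. 4 ppages; refcounts: pp0:2 pp1:2 pp2:1 pp3:1
Op 3: read(P0, v0) -> 33. No state change.
Op 4: read(P0, v2) -> 195. No state change.
Op 5: write(P1, v0, 135). refcount(pp0)=2>1 -> COPY to pp4. 5 ppages; refcounts: pp0:1 pp1:2 pp2:1 pp3:1 pp4:1
Op 6: read(P1, v2) -> 35. No state change.
P0: v1 -> pp1 = 13
P1: v1 -> pp1 = 13

Answer: 13 13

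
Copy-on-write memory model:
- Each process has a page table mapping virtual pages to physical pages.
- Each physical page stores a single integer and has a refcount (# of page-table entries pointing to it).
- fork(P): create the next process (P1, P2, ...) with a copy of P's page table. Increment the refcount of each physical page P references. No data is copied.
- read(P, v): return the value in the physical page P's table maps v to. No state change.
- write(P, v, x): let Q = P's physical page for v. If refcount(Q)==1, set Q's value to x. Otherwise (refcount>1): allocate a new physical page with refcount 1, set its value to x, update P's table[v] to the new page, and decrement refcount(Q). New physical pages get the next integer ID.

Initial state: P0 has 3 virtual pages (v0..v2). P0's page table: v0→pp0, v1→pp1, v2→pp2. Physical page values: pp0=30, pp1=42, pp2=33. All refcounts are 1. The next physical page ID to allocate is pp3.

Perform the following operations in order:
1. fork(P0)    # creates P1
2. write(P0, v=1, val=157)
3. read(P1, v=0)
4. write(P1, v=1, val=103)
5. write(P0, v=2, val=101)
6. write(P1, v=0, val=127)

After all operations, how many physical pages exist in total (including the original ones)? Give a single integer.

Answer: 6

Derivation:
Op 1: fork(P0) -> P1. 3 ppages; refcounts: pp0:2 pp1:2 pp2:2
Op 2: write(P0, v1, 157). refcount(pp1)=2>1 -> COPY to pp3. 4 ppages; refcounts: pp0:2 pp1:1 pp2:2 pp3:1
Op 3: read(P1, v0) -> 30. No state change.
Op 4: write(P1, v1, 103). refcount(pp1)=1 -> write in place. 4 ppages; refcounts: pp0:2 pp1:1 pp2:2 pp3:1
Op 5: write(P0, v2, 101). refcount(pp2)=2>1 -> COPY to pp4. 5 ppages; refcounts: pp0:2 pp1:1 pp2:1 pp3:1 pp4:1
Op 6: write(P1, v0, 127). refcount(pp0)=2>1 -> COPY to pp5. 6 ppages; refcounts: pp0:1 pp1:1 pp2:1 pp3:1 pp4:1 pp5:1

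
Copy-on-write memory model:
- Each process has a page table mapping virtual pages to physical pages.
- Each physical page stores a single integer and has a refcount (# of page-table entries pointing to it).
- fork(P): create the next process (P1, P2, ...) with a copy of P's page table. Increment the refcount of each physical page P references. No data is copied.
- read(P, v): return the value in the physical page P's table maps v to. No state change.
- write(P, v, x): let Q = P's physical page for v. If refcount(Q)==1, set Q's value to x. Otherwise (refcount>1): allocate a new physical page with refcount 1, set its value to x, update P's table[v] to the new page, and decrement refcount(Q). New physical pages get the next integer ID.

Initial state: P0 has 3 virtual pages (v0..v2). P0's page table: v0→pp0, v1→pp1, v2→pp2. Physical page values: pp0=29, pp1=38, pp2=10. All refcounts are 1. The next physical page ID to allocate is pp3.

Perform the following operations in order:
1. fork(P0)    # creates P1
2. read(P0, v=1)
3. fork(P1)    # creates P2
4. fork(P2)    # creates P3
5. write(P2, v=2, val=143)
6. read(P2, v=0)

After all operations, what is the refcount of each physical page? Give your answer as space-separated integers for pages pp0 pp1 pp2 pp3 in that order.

Op 1: fork(P0) -> P1. 3 ppages; refcounts: pp0:2 pp1:2 pp2:2
Op 2: read(P0, v1) -> 38. No state change.
Op 3: fork(P1) -> P2. 3 ppages; refcounts: pp0:3 pp1:3 pp2:3
Op 4: fork(P2) -> P3. 3 ppages; refcounts: pp0:4 pp1:4 pp2:4
Op 5: write(P2, v2, 143). refcount(pp2)=4>1 -> COPY to pp3. 4 ppages; refcounts: pp0:4 pp1:4 pp2:3 pp3:1
Op 6: read(P2, v0) -> 29. No state change.

Answer: 4 4 3 1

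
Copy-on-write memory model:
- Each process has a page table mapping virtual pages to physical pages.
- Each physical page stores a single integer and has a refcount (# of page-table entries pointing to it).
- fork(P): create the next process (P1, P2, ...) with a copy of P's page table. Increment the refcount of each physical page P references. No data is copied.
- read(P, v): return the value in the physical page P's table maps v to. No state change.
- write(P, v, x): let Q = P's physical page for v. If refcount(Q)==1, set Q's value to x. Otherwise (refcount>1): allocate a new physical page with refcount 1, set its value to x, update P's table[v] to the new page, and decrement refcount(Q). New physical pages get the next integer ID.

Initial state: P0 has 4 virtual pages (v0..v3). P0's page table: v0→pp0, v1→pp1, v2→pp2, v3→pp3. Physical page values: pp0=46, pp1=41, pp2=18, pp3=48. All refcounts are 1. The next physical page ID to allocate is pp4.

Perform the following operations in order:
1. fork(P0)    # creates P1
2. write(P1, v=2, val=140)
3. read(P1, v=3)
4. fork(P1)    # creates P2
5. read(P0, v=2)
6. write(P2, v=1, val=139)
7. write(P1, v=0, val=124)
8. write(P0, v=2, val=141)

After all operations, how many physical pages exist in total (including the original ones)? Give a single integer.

Answer: 7

Derivation:
Op 1: fork(P0) -> P1. 4 ppages; refcounts: pp0:2 pp1:2 pp2:2 pp3:2
Op 2: write(P1, v2, 140). refcount(pp2)=2>1 -> COPY to pp4. 5 ppages; refcounts: pp0:2 pp1:2 pp2:1 pp3:2 pp4:1
Op 3: read(P1, v3) -> 48. No state change.
Op 4: fork(P1) -> P2. 5 ppages; refcounts: pp0:3 pp1:3 pp2:1 pp3:3 pp4:2
Op 5: read(P0, v2) -> 18. No state change.
Op 6: write(P2, v1, 139). refcount(pp1)=3>1 -> COPY to pp5. 6 ppages; refcounts: pp0:3 pp1:2 pp2:1 pp3:3 pp4:2 pp5:1
Op 7: write(P1, v0, 124). refcount(pp0)=3>1 -> COPY to pp6. 7 ppages; refcounts: pp0:2 pp1:2 pp2:1 pp3:3 pp4:2 pp5:1 pp6:1
Op 8: write(P0, v2, 141). refcount(pp2)=1 -> write in place. 7 ppages; refcounts: pp0:2 pp1:2 pp2:1 pp3:3 pp4:2 pp5:1 pp6:1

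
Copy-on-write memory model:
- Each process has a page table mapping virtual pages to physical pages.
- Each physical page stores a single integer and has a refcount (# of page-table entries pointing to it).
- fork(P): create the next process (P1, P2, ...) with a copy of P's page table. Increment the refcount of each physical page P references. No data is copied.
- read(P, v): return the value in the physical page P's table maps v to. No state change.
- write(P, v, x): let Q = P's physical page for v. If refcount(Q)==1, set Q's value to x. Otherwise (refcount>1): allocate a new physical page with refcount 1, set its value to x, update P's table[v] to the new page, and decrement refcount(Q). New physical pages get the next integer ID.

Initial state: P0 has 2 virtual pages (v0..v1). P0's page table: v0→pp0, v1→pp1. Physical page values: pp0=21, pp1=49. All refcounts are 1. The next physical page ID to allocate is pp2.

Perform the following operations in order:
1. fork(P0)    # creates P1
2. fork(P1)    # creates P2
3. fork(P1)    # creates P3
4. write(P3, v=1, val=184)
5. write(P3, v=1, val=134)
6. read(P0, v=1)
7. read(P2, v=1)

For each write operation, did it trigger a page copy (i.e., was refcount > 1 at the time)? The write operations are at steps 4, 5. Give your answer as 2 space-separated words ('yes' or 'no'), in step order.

Op 1: fork(P0) -> P1. 2 ppages; refcounts: pp0:2 pp1:2
Op 2: fork(P1) -> P2. 2 ppages; refcounts: pp0:3 pp1:3
Op 3: fork(P1) -> P3. 2 ppages; refcounts: pp0:4 pp1:4
Op 4: write(P3, v1, 184). refcount(pp1)=4>1 -> COPY to pp2. 3 ppages; refcounts: pp0:4 pp1:3 pp2:1
Op 5: write(P3, v1, 134). refcount(pp2)=1 -> write in place. 3 ppages; refcounts: pp0:4 pp1:3 pp2:1
Op 6: read(P0, v1) -> 49. No state change.
Op 7: read(P2, v1) -> 49. No state change.

yes no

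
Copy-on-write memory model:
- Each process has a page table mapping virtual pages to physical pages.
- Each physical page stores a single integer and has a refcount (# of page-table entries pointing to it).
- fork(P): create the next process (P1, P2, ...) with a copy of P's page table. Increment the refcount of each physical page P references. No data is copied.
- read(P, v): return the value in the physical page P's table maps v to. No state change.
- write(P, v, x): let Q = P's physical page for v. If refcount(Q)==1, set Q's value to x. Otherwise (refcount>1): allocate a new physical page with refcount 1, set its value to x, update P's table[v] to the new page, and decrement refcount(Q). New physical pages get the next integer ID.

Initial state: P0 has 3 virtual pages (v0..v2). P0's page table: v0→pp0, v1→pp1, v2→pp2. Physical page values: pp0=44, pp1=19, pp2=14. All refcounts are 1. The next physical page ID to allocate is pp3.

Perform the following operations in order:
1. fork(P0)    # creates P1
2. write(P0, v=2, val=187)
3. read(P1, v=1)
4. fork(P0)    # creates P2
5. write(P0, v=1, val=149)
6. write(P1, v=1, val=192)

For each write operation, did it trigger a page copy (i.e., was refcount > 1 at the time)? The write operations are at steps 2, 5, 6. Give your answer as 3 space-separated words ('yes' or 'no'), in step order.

Op 1: fork(P0) -> P1. 3 ppages; refcounts: pp0:2 pp1:2 pp2:2
Op 2: write(P0, v2, 187). refcount(pp2)=2>1 -> COPY to pp3. 4 ppages; refcounts: pp0:2 pp1:2 pp2:1 pp3:1
Op 3: read(P1, v1) -> 19. No state change.
Op 4: fork(P0) -> P2. 4 ppages; refcounts: pp0:3 pp1:3 pp2:1 pp3:2
Op 5: write(P0, v1, 149). refcount(pp1)=3>1 -> COPY to pp4. 5 ppages; refcounts: pp0:3 pp1:2 pp2:1 pp3:2 pp4:1
Op 6: write(P1, v1, 192). refcount(pp1)=2>1 -> COPY to pp5. 6 ppages; refcounts: pp0:3 pp1:1 pp2:1 pp3:2 pp4:1 pp5:1

yes yes yes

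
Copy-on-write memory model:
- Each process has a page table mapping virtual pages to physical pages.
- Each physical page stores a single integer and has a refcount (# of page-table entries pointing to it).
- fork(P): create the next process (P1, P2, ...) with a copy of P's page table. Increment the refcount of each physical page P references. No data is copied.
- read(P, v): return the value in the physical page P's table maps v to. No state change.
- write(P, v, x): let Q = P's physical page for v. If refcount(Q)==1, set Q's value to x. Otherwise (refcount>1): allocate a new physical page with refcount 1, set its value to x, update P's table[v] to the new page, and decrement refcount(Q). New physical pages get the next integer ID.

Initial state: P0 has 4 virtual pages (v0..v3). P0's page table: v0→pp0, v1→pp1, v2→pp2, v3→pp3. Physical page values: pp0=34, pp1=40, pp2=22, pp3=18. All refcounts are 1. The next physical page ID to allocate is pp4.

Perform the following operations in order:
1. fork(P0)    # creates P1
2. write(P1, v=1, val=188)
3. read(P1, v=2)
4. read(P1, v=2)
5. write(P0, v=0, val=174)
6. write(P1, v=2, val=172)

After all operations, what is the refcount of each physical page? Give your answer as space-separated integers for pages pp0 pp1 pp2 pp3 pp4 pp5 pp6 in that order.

Op 1: fork(P0) -> P1. 4 ppages; refcounts: pp0:2 pp1:2 pp2:2 pp3:2
Op 2: write(P1, v1, 188). refcount(pp1)=2>1 -> COPY to pp4. 5 ppages; refcounts: pp0:2 pp1:1 pp2:2 pp3:2 pp4:1
Op 3: read(P1, v2) -> 22. No state change.
Op 4: read(P1, v2) -> 22. No state change.
Op 5: write(P0, v0, 174). refcount(pp0)=2>1 -> COPY to pp5. 6 ppages; refcounts: pp0:1 pp1:1 pp2:2 pp3:2 pp4:1 pp5:1
Op 6: write(P1, v2, 172). refcount(pp2)=2>1 -> COPY to pp6. 7 ppages; refcounts: pp0:1 pp1:1 pp2:1 pp3:2 pp4:1 pp5:1 pp6:1

Answer: 1 1 1 2 1 1 1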